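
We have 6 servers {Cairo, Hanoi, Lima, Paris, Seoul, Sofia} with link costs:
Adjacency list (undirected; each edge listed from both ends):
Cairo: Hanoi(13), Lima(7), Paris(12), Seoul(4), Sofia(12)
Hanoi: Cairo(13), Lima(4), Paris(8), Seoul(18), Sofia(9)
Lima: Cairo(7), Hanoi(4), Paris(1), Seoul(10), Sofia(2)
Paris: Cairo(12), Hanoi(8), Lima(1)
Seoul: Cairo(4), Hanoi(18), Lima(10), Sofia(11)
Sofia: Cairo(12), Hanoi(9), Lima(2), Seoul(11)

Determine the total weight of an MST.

18

Prim, starting at Paris.
Step 1: frontier [Lima-Paris 1, Hanoi-Paris 8, Cairo-Paris 12] → take Lima-Paris (1); add Lima.
Step 2: frontier [Lima-Sofia 2, Hanoi-Lima 4, Cairo-Lima 7, Lima-Seoul 10, Hanoi-Paris 8, Cairo-Paris 12] → take Lima-Sofia (2); add Sofia.
Step 3: frontier [Hanoi-Lima 4, Cairo-Lima 7, Lima-Seoul 10, Hanoi-Paris 8, Cairo-Paris 12, Hanoi-Sofia 9, Seoul-Sofia 11, Cairo-Sofia 12] → take Hanoi-Lima (4); add Hanoi.
Step 4: frontier [Cairo-Hanoi 13, Hanoi-Seoul 18, Cairo-Lima 7, Lima-Seoul 10, Cairo-Paris 12, Seoul-Sofia 11, Cairo-Sofia 12] → take Cairo-Lima (7); add Cairo.
Step 5: frontier [Cairo-Seoul 4, Hanoi-Seoul 18, Lima-Seoul 10, Seoul-Sofia 11] → take Cairo-Seoul (4); add Seoul.
MST edges: Lima-Paris, Lima-Sofia, Hanoi-Lima, Cairo-Lima, Cairo-Seoul; total weight 1+2+4+7+4 = 18.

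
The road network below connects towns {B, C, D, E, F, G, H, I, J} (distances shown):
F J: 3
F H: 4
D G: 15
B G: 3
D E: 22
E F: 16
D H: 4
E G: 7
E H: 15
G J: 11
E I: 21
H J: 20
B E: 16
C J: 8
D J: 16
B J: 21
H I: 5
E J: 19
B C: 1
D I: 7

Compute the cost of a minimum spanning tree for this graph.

Kruskal's algorithm — process edges by increasing weight (ties by edge label):
B C (1): add — endpoints in different components.
B G (3): add — endpoints in different components.
F J (3): add — endpoints in different components.
D H (4): add — endpoints in different components.
F H (4): add — endpoints in different components.
H I (5): add — endpoints in different components.
D I (7): skip — D and I already connected.
E G (7): add — endpoints in different components.
C J (8): add — endpoints in different components.
MST edges: B C, B G, F J, D H, F H, H I, E G, C J; total weight 1+3+3+4+4+5+7+8 = 35.

35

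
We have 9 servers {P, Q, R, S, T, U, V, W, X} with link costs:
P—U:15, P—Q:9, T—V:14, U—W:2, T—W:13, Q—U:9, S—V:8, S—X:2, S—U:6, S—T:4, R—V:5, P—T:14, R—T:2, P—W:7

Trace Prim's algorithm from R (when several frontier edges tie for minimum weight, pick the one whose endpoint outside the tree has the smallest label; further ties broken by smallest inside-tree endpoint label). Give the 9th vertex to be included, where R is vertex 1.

Q

Prim's algorithm from R:
Step 1: frontier [R—T 2, R—V 5] → take R—T (2); add T.
Step 2: frontier [R—V 5, S—T 4, T—W 13, P—T 14, T—V 14] → take S—T (4); add S.
Step 3: frontier [R—V 5, S—X 2, S—U 6, S—V 8, T—W 13, P—T 14, T—V 14] → take S—X (2); add X.
Step 4: frontier [R—V 5, S—U 6, S—V 8, T—W 13, P—T 14, T—V 14] → take R—V (5); add V.
Step 5: frontier [S—U 6, T—W 13, P—T 14] → take S—U (6); add U.
Step 6: frontier [T—W 13, P—T 14, U—W 2, Q—U 9, P—U 15] → take U—W (2); add W.
Step 7: frontier [P—T 14, Q—U 9, P—U 15, P—W 7] → take P—W (7); add P.
Step 8: frontier [P—Q 9, Q—U 9] → take P—Q (9); add Q.
Vertex order: R, T, S, X, V, U, W, P, Q. The 9th vertex is Q.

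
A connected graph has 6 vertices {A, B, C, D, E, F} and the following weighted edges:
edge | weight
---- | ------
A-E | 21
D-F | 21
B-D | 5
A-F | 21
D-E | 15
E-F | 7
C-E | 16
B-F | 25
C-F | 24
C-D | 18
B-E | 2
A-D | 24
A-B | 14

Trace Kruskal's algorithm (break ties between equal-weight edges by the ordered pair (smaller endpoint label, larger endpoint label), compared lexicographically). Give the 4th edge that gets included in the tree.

A-B

Kruskal's algorithm — process edges by increasing weight (ties by edge label):
B-E (2): add. Components now {A} {B,E} {C} {D} {F}
B-D (5): add. Components now {A} {B,D,E} {C} {F}
E-F (7): add. Components now {A} {B,D,E,F} {C}
A-B (14): add. Components now {A,B,D,E,F} {C}
D-E (15): skip — D and E already connected.
C-E (16): add. Components now {A,B,C,D,E,F}
The 4th edge added is A-B.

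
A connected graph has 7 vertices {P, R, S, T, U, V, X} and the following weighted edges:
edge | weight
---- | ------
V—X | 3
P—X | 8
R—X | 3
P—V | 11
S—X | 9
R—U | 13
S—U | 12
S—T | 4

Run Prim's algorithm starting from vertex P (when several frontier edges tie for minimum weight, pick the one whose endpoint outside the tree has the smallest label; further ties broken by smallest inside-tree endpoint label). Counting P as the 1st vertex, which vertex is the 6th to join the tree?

T

Prim's algorithm from P:
Step 1: cheapest edge leaving the tree is P—X (8); add X.
Step 2: cheapest edge leaving the tree is R—X (3); add R.
Step 3: cheapest edge leaving the tree is V—X (3); add V.
Step 4: cheapest edge leaving the tree is S—X (9); add S.
Step 5: cheapest edge leaving the tree is S—T (4); add T.
Step 6: cheapest edge leaving the tree is S—U (12); add U.
Vertex order: P, X, R, V, S, T, U. The 6th vertex is T.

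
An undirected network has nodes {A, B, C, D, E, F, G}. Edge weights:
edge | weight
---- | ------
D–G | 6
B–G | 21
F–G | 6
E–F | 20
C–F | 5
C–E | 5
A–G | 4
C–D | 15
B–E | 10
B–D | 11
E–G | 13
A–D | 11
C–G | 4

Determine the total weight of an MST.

34

Grow the tree from G using Prim:
Step 1: frontier [A–G 4, C–G 4, D–G 6, F–G 6, E–G 13, B–G 21] → take A–G (4); add A.
Step 2: frontier [A–D 11, C–G 4, D–G 6, F–G 6, E–G 13, B–G 21] → take C–G (4); add C.
Step 3: frontier [A–D 11, C–E 5, C–F 5, C–D 15, D–G 6, F–G 6, E–G 13, B–G 21] → take C–E (5); add E.
Step 4: frontier [A–D 11, C–F 5, C–D 15, B–E 10, E–F 20, D–G 6, F–G 6, B–G 21] → take C–F (5); add F.
Step 5: frontier [A–D 11, C–D 15, B–E 10, D–G 6, B–G 21] → take D–G (6); add D.
Step 6: frontier [B–D 11, B–E 10, B–G 21] → take B–E (10); add B.
MST edges: A–G, C–G, C–E, C–F, D–G, B–E; total weight 4+4+5+5+6+10 = 34.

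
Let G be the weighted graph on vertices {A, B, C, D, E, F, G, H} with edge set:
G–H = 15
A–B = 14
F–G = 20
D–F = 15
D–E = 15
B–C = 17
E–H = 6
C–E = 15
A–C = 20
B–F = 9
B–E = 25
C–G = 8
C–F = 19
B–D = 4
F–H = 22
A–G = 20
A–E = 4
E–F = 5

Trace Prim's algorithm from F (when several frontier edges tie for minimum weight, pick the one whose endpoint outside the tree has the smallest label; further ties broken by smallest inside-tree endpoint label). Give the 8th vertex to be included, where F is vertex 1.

G

Grow the tree from F using Prim:
Step 1: cheapest edge leaving the tree is E–F (5); add E.
Step 2: cheapest edge leaving the tree is A–E (4); add A.
Step 3: cheapest edge leaving the tree is E–H (6); add H.
Step 4: cheapest edge leaving the tree is B–F (9); add B.
Step 5: cheapest edge leaving the tree is B–D (4); add D.
Step 6: cheapest edge leaving the tree is C–E (15); add C.
Step 7: cheapest edge leaving the tree is C–G (8); add G.
Vertex order: F, E, A, H, B, D, C, G. The 8th vertex is G.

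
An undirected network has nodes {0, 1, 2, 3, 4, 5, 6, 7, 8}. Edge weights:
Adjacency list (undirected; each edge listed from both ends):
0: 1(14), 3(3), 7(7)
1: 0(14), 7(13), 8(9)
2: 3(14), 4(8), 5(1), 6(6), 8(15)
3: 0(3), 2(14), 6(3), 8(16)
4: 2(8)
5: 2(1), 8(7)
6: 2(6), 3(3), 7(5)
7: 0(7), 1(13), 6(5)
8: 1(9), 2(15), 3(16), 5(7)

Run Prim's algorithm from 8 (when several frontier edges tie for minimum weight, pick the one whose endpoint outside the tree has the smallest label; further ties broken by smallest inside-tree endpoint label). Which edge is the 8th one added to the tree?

Grow the tree from 8 using Prim:
Step 1: frontier [5–8 7, 1–8 9, 2–8 15, 3–8 16] → take 5–8 (7); add 5.
Step 2: frontier [2–5 1, 1–8 9, 2–8 15, 3–8 16] → take 2–5 (1); add 2.
Step 3: frontier [2–6 6, 2–4 8, 2–3 14, 1–8 9, 3–8 16] → take 2–6 (6); add 6.
Step 4: frontier [2–4 8, 2–3 14, 3–6 3, 6–7 5, 1–8 9, 3–8 16] → take 3–6 (3); add 3.
Step 5: frontier [2–4 8, 0–3 3, 6–7 5, 1–8 9] → take 0–3 (3); add 0.
Step 6: frontier [0–7 7, 0–1 14, 2–4 8, 6–7 5, 1–8 9] → take 6–7 (5); add 7.
Step 7: frontier [0–1 14, 2–4 8, 1–7 13, 1–8 9] → take 2–4 (8); add 4.
Step 8: frontier [0–1 14, 1–7 13, 1–8 9] → take 1–8 (9); add 1.
The 8th edge added is 1–8.

1-8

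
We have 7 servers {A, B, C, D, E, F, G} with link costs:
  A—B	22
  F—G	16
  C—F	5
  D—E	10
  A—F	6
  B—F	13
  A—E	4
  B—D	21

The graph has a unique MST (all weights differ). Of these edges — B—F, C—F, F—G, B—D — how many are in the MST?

Kruskal's algorithm — process edges by increasing weight (ties by edge label):
A—E (4): add — endpoints in different components.
C—F (5): add — endpoints in different components.
A—F (6): add — endpoints in different components.
D—E (10): add — endpoints in different components.
B—F (13): add — endpoints in different components.
F—G (16): add — endpoints in different components.
MST edge set: {A—E, C—F, A—F, D—E, B—F, F—G}.
Of the listed edges, {B—F, C—F, F—G} are in the MST → 3.

3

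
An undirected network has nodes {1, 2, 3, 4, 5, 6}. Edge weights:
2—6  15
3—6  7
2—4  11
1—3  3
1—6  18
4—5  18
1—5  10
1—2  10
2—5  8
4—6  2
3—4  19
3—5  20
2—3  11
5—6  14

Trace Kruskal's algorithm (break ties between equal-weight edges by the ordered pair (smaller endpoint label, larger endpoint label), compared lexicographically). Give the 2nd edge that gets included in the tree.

1-3

Sort edges by weight, then run Kruskal:
4—6 (2): add — endpoints in different components.
1—3 (3): add — endpoints in different components.
3—6 (7): add — endpoints in different components.
2—5 (8): add — endpoints in different components.
1—2 (10): add — endpoints in different components.
The 2nd edge added is 1—3.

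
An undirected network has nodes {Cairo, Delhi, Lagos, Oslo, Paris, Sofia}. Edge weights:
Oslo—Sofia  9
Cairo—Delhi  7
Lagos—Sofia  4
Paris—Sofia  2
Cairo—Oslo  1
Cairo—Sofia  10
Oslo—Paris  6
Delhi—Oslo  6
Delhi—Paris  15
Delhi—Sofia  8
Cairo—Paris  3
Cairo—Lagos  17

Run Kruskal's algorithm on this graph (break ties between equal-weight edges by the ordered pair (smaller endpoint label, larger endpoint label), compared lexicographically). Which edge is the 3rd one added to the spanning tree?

Sort edges by weight, then run Kruskal:
Cairo—Oslo (1): add — endpoints in different components.
Paris—Sofia (2): add — endpoints in different components.
Cairo—Paris (3): add — endpoints in different components.
Lagos—Sofia (4): add — endpoints in different components.
Delhi—Oslo (6): add — endpoints in different components.
The 3rd edge added is Cairo—Paris.

Cairo-Paris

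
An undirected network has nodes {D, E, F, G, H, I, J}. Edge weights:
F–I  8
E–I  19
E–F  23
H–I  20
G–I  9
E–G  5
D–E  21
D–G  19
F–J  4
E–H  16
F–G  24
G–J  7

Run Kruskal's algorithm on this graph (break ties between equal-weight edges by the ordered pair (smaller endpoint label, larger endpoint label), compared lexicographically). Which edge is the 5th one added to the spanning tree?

E-H

Kruskal's algorithm — process edges by increasing weight (ties by edge label):
F–J (4): add — endpoints in different components.
E–G (5): add — endpoints in different components.
G–J (7): add — endpoints in different components.
F–I (8): add — endpoints in different components.
G–I (9): skip — G and I already connected.
E–H (16): add — endpoints in different components.
D–G (19): add — endpoints in different components.
The 5th edge added is E–H.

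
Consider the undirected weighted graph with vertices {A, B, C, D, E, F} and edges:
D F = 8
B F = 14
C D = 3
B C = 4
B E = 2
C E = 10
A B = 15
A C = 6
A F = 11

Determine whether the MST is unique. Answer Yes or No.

Kruskal's algorithm — process edges by increasing weight (ties by edge label):
B E (2): add — endpoints in different components.
C D (3): add — endpoints in different components.
B C (4): add — endpoints in different components.
A C (6): add — endpoints in different components.
D F (8): add — endpoints in different components.
Every non-tree edge has weight strictly greater than the heaviest edge on the tree path between its endpoints, so the MST is unique.

Yes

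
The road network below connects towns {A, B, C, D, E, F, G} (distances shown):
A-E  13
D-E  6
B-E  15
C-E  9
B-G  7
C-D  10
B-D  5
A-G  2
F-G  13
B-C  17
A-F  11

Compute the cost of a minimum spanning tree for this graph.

40

Sort edges by weight, then run Kruskal:
A-G (2): add — endpoints in different components.
B-D (5): add — endpoints in different components.
D-E (6): add — endpoints in different components.
B-G (7): add — endpoints in different components.
C-E (9): add — endpoints in different components.
C-D (10): skip — C and D already connected.
A-F (11): add — endpoints in different components.
MST edges: A-G, B-D, D-E, B-G, C-E, A-F; total weight 2+5+6+7+9+11 = 40.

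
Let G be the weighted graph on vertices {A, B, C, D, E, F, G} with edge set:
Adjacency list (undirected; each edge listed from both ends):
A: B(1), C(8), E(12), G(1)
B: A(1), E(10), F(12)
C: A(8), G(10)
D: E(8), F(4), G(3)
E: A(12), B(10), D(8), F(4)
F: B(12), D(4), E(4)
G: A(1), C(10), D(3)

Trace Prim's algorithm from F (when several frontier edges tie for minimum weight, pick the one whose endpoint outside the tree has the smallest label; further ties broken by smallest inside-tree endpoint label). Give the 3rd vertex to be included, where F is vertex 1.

G

Grow the tree from F using Prim:
Step 1: cheapest edge leaving the tree is D—F (4); add D.
Step 2: cheapest edge leaving the tree is D—G (3); add G.
Step 3: cheapest edge leaving the tree is A—G (1); add A.
Step 4: cheapest edge leaving the tree is A—B (1); add B.
Step 5: cheapest edge leaving the tree is E—F (4); add E.
Step 6: cheapest edge leaving the tree is A—C (8); add C.
Vertex order: F, D, G, A, B, E, C. The 3rd vertex is G.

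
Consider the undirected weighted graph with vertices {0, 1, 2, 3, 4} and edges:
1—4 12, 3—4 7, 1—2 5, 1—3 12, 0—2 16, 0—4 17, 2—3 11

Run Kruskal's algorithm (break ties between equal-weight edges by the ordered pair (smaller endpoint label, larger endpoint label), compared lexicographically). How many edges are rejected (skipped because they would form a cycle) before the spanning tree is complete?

2

Kruskal: consider edges lightest-first.
1—2 (5): add — endpoints in different components.
3—4 (7): add — endpoints in different components.
2—3 (11): add — endpoints in different components.
1—3 (12): skip — 1 and 3 already connected.
1—4 (12): skip — 1 and 4 already connected.
0—2 (16): add — endpoints in different components.
Edges rejected before the tree was complete: 2.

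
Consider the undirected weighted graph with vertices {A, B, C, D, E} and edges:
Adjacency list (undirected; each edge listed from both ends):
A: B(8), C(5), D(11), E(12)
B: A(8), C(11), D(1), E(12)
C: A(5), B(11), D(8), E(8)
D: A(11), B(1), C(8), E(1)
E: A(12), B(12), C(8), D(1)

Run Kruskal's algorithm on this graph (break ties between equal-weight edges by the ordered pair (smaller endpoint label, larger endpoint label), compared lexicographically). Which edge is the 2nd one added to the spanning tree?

Sort edges by weight, then run Kruskal:
B-D (1): add — endpoints in different components.
D-E (1): add — endpoints in different components.
A-C (5): add — endpoints in different components.
A-B (8): add — endpoints in different components.
The 2nd edge added is D-E.

D-E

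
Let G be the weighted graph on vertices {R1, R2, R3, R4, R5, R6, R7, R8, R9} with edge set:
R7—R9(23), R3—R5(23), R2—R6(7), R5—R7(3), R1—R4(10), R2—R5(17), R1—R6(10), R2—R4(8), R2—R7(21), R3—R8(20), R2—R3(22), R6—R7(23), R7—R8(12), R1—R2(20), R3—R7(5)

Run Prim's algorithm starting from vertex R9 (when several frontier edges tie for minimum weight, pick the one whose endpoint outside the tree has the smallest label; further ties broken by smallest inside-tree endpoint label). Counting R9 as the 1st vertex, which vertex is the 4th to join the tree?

R3

Grow the tree from R9 using Prim:
Step 1: cheapest edge leaving the tree is R7—R9 (23); add R7.
Step 2: cheapest edge leaving the tree is R5—R7 (3); add R5.
Step 3: cheapest edge leaving the tree is R3—R7 (5); add R3.
Step 4: cheapest edge leaving the tree is R7—R8 (12); add R8.
Step 5: cheapest edge leaving the tree is R2—R5 (17); add R2.
Step 6: cheapest edge leaving the tree is R2—R6 (7); add R6.
Step 7: cheapest edge leaving the tree is R2—R4 (8); add R4.
Step 8: cheapest edge leaving the tree is R1—R4 (10); add R1.
Vertex order: R9, R7, R5, R3, R8, R2, R6, R4, R1. The 4th vertex is R3.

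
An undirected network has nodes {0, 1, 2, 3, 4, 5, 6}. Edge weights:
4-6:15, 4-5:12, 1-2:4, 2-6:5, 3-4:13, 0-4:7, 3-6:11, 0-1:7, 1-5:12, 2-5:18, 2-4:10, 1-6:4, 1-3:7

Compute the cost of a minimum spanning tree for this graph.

Sort edges by weight, then run Kruskal:
1-2 (4): add — endpoints in different components.
1-6 (4): add — endpoints in different components.
2-6 (5): skip — 2 and 6 already connected.
0-1 (7): add — endpoints in different components.
0-4 (7): add — endpoints in different components.
1-3 (7): add — endpoints in different components.
2-4 (10): skip — 2 and 4 already connected.
3-6 (11): skip — 3 and 6 already connected.
1-5 (12): add — endpoints in different components.
MST edges: 1-2, 1-6, 0-1, 0-4, 1-3, 1-5; total weight 4+4+7+7+7+12 = 41.

41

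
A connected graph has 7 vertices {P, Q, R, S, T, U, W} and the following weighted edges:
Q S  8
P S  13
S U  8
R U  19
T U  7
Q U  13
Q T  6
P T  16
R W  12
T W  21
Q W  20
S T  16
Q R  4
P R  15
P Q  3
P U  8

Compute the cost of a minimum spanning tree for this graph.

40

Kruskal: consider edges lightest-first.
P Q (3): add. Components now {P,Q} {U} {W} {S} {R} {T}
Q R (4): add. Components now {P,Q,R} {U} {W} {S} {T}
Q T (6): add. Components now {P,Q,R,T} {U} {W} {S}
T U (7): add. Components now {P,Q,R,T,U} {W} {S}
P U (8): skip — P and U already connected.
Q S (8): add. Components now {P,Q,R,S,T,U} {W}
S U (8): skip — U and S already connected.
R W (12): add. Components now {P,Q,R,S,T,U,W}
MST edges: P Q, Q R, Q T, T U, Q S, R W; total weight 3+4+6+7+8+12 = 40.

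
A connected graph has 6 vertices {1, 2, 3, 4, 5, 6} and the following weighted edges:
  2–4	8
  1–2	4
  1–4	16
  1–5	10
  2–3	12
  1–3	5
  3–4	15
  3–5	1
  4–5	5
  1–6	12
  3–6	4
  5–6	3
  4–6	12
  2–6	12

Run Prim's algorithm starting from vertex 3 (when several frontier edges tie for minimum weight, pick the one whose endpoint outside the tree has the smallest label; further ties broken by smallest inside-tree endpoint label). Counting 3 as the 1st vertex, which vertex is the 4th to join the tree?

Grow the tree from 3 using Prim:
Step 1: frontier [3–5 1, 3–6 4, 1–3 5, 2–3 12, 3–4 15] → take 3–5 (1); add 5.
Step 2: frontier [3–6 4, 1–3 5, 2–3 12, 3–4 15, 5–6 3, 4–5 5, 1–5 10] → take 5–6 (3); add 6.
Step 3: frontier [1–3 5, 2–3 12, 3–4 15, 4–5 5, 1–5 10, 1–6 12, 2–6 12, 4–6 12] → take 1–3 (5); add 1.
Step 4: frontier [1–2 4, 1–4 16, 2–3 12, 3–4 15, 4–5 5, 2–6 12, 4–6 12] → take 1–2 (4); add 2.
Step 5: frontier [1–4 16, 2–4 8, 3–4 15, 4–5 5, 4–6 12] → take 4–5 (5); add 4.
Vertex order: 3, 5, 6, 1, 2, 4. The 4th vertex is 1.

1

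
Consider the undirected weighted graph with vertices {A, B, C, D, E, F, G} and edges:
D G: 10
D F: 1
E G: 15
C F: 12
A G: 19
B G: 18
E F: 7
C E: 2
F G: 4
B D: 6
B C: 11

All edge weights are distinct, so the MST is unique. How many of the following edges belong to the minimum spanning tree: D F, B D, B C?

2

Kruskal: consider edges lightest-first.
D F (1): add. Components now {A} {B} {C} {D,F} {E} {G}
C E (2): add. Components now {A} {B} {C,E} {D,F} {G}
F G (4): add. Components now {A} {B} {C,E} {D,F,G}
B D (6): add. Components now {A} {B,D,F,G} {C,E}
E F (7): add. Components now {A} {B,C,D,E,F,G}
D G (10): skip — D and G already connected.
B C (11): skip — B and C already connected.
C F (12): skip — C and F already connected.
E G (15): skip — E and G already connected.
B G (18): skip — B and G already connected.
A G (19): add. Components now {A,B,C,D,E,F,G}
MST edge set: {D F, C E, F G, B D, E F, A G}.
Of the listed edges, {D F, B D} are in the MST → 2.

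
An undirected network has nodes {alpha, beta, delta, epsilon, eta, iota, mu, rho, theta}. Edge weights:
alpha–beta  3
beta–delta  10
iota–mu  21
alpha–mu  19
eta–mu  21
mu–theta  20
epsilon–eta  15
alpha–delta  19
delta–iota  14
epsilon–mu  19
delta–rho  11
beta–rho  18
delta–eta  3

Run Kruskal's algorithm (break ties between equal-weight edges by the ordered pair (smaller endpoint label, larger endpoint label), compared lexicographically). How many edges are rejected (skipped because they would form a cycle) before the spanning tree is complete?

Kruskal's algorithm — process edges by increasing weight (ties by edge label):
alpha–beta (3): add — endpoints in different components.
delta–eta (3): add — endpoints in different components.
beta–delta (10): add — endpoints in different components.
delta–rho (11): add — endpoints in different components.
delta–iota (14): add — endpoints in different components.
epsilon–eta (15): add — endpoints in different components.
beta–rho (18): skip — beta and rho already connected.
alpha–delta (19): skip — delta and alpha already connected.
alpha–mu (19): add — endpoints in different components.
epsilon–mu (19): skip — mu and epsilon already connected.
mu–theta (20): add — endpoints in different components.
Edges rejected before the tree was complete: 3.

3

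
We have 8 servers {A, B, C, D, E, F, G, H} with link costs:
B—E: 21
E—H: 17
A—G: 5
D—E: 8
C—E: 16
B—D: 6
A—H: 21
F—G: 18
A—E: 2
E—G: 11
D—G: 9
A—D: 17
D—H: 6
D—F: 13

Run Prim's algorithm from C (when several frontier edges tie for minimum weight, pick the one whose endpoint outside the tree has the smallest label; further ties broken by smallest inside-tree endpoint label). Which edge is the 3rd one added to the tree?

Prim, starting at C.
Step 1: frontier [C—E 16] → take C—E (16); add E.
Step 2: frontier [A—E 2, D—E 8, E—G 11, E—H 17, B—E 21] → take A—E (2); add A.
Step 3: frontier [A—G 5, A—D 17, A—H 21, D—E 8, E—G 11, E—H 17, B—E 21] → take A—G (5); add G.
Step 4: frontier [A—D 17, A—H 21, D—E 8, E—H 17, B—E 21, D—G 9, F—G 18] → take D—E (8); add D.
Step 5: frontier [A—H 21, B—D 6, D—H 6, D—F 13, E—H 17, B—E 21, F—G 18] → take B—D (6); add B.
Step 6: frontier [A—H 21, D—H 6, D—F 13, E—H 17, F—G 18] → take D—H (6); add H.
Step 7: frontier [D—F 13, F—G 18] → take D—F (13); add F.
The 3rd edge added is A—G.

A-G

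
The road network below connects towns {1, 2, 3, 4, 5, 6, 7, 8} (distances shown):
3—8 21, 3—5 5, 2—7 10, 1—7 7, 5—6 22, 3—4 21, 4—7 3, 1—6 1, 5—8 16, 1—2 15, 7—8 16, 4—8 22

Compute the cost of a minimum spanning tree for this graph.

58

Sort edges by weight, then run Kruskal:
1—6 (1): add — endpoints in different components.
4—7 (3): add — endpoints in different components.
3—5 (5): add — endpoints in different components.
1—7 (7): add — endpoints in different components.
2—7 (10): add — endpoints in different components.
1—2 (15): skip — 1 and 2 already connected.
5—8 (16): add — endpoints in different components.
7—8 (16): add — endpoints in different components.
MST edges: 1—6, 4—7, 3—5, 1—7, 2—7, 5—8, 7—8; total weight 1+3+5+7+10+16+16 = 58.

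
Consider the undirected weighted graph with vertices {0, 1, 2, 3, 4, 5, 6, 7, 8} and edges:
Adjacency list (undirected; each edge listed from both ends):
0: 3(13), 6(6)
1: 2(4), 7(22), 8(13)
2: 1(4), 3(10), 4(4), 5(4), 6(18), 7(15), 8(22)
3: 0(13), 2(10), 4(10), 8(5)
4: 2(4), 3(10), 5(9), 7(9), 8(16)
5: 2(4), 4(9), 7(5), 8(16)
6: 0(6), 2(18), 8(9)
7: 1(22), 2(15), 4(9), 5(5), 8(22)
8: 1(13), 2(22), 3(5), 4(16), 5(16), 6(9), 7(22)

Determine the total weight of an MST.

47

Prim, starting at 8.
Step 1: cheapest edge leaving the tree is 3–8 (5); add 3.
Step 2: cheapest edge leaving the tree is 6–8 (9); add 6.
Step 3: cheapest edge leaving the tree is 0–6 (6); add 0.
Step 4: cheapest edge leaving the tree is 2–3 (10); add 2.
Step 5: cheapest edge leaving the tree is 1–2 (4); add 1.
Step 6: cheapest edge leaving the tree is 2–4 (4); add 4.
Step 7: cheapest edge leaving the tree is 2–5 (4); add 5.
Step 8: cheapest edge leaving the tree is 5–7 (5); add 7.
MST edges: 3–8, 6–8, 0–6, 2–3, 1–2, 2–4, 2–5, 5–7; total weight 5+9+6+10+4+4+4+5 = 47.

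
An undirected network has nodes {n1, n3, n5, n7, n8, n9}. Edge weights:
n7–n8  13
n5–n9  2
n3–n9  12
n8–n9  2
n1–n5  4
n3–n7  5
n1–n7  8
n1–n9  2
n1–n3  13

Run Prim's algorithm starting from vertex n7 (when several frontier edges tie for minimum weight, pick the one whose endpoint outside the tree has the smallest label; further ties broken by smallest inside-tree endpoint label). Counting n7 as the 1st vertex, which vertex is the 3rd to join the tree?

n1

Prim, starting at n7.
Step 1: cheapest edge leaving the tree is n3–n7 (5); add n3.
Step 2: cheapest edge leaving the tree is n1–n7 (8); add n1.
Step 3: cheapest edge leaving the tree is n1–n9 (2); add n9.
Step 4: cheapest edge leaving the tree is n5–n9 (2); add n5.
Step 5: cheapest edge leaving the tree is n8–n9 (2); add n8.
Vertex order: n7, n3, n1, n9, n5, n8. The 3rd vertex is n1.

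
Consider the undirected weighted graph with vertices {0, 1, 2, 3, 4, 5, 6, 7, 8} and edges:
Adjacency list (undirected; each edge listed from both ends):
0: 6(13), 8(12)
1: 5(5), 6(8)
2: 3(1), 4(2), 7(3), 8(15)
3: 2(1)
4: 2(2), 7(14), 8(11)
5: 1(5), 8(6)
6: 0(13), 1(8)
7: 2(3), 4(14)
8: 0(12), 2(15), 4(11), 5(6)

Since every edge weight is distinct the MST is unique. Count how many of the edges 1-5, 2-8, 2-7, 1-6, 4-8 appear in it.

4

Sort edges by weight, then run Kruskal:
2-3 (1): add — endpoints in different components.
2-4 (2): add — endpoints in different components.
2-7 (3): add — endpoints in different components.
1-5 (5): add — endpoints in different components.
5-8 (6): add — endpoints in different components.
1-6 (8): add — endpoints in different components.
4-8 (11): add — endpoints in different components.
0-8 (12): add — endpoints in different components.
MST edge set: {2-3, 2-4, 2-7, 1-5, 5-8, 1-6, 4-8, 0-8}.
Of the listed edges, {1-5, 2-7, 1-6, 4-8} are in the MST → 4.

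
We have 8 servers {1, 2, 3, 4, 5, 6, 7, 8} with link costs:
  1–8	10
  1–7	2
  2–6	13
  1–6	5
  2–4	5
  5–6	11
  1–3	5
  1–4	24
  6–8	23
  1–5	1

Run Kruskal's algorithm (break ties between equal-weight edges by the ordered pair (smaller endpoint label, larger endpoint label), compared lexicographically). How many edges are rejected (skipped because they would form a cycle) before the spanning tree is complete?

Sort edges by weight, then run Kruskal:
1–5 (1): add — endpoints in different components.
1–7 (2): add — endpoints in different components.
1–3 (5): add — endpoints in different components.
1–6 (5): add — endpoints in different components.
2–4 (5): add — endpoints in different components.
1–8 (10): add — endpoints in different components.
5–6 (11): skip — 5 and 6 already connected.
2–6 (13): add — endpoints in different components.
Edges rejected before the tree was complete: 1.

1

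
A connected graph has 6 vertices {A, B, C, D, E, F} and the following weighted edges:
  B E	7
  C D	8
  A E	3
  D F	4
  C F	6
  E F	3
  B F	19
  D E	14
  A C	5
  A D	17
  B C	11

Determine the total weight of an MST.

Sort edges by weight, then run Kruskal:
A E (3): add. Components now {A,E} {B} {C} {D} {F}
E F (3): add. Components now {A,E,F} {B} {C} {D}
D F (4): add. Components now {A,D,E,F} {B} {C}
A C (5): add. Components now {A,C,D,E,F} {B}
C F (6): skip — C and F already connected.
B E (7): add. Components now {A,B,C,D,E,F}
MST edges: A E, E F, D F, A C, B E; total weight 3+3+4+5+7 = 22.

22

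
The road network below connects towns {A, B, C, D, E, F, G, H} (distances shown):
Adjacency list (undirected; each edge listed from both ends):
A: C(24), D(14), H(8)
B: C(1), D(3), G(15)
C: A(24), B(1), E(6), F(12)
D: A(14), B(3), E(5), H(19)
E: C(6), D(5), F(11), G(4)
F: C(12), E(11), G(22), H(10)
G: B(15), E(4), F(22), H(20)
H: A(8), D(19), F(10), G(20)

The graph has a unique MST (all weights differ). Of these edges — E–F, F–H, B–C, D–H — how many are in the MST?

3

Kruskal's algorithm — process edges by increasing weight (ties by edge label):
B–C (1): add — endpoints in different components.
B–D (3): add — endpoints in different components.
E–G (4): add — endpoints in different components.
D–E (5): add — endpoints in different components.
C–E (6): skip — C and E already connected.
A–H (8): add — endpoints in different components.
F–H (10): add — endpoints in different components.
E–F (11): add — endpoints in different components.
MST edge set: {B–C, B–D, E–G, D–E, A–H, F–H, E–F}.
Of the listed edges, {E–F, F–H, B–C} are in the MST → 3.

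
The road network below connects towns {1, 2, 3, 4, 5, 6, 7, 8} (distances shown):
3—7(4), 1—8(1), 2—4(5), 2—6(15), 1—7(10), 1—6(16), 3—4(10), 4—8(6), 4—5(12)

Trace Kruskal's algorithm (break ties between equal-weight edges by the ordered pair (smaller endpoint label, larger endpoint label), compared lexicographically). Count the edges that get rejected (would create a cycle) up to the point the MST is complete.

Kruskal's algorithm — process edges by increasing weight (ties by edge label):
1—8 (1): add — endpoints in different components.
3—7 (4): add — endpoints in different components.
2—4 (5): add — endpoints in different components.
4—8 (6): add — endpoints in different components.
1—7 (10): add — endpoints in different components.
3—4 (10): skip — 3 and 4 already connected.
4—5 (12): add — endpoints in different components.
2—6 (15): add — endpoints in different components.
Edges rejected before the tree was complete: 1.

1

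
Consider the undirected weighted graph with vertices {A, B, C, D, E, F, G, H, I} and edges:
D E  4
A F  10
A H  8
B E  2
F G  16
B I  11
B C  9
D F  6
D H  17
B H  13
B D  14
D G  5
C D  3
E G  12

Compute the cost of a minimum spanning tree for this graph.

Kruskal's algorithm — process edges by increasing weight (ties by edge label):
B E (2): add — endpoints in different components.
C D (3): add — endpoints in different components.
D E (4): add — endpoints in different components.
D G (5): add — endpoints in different components.
D F (6): add — endpoints in different components.
A H (8): add — endpoints in different components.
B C (9): skip — B and C already connected.
A F (10): add — endpoints in different components.
B I (11): add — endpoints in different components.
MST edges: B E, C D, D E, D G, D F, A H, A F, B I; total weight 2+3+4+5+6+8+10+11 = 49.

49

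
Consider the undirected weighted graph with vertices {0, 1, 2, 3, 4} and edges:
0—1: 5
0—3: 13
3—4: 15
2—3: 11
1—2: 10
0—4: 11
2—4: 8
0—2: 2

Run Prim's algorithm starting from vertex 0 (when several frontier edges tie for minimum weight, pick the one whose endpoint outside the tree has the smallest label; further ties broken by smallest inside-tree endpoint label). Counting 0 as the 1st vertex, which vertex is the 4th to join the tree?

4

Grow the tree from 0 using Prim:
Step 1: frontier [0—2 2, 0—1 5, 0—4 11, 0—3 13] → take 0—2 (2); add 2.
Step 2: frontier [0—1 5, 0—4 11, 0—3 13, 2—4 8, 1—2 10, 2—3 11] → take 0—1 (5); add 1.
Step 3: frontier [0—4 11, 0—3 13, 2—4 8, 2—3 11] → take 2—4 (8); add 4.
Step 4: frontier [0—3 13, 2—3 11, 3—4 15] → take 2—3 (11); add 3.
Vertex order: 0, 2, 1, 4, 3. The 4th vertex is 4.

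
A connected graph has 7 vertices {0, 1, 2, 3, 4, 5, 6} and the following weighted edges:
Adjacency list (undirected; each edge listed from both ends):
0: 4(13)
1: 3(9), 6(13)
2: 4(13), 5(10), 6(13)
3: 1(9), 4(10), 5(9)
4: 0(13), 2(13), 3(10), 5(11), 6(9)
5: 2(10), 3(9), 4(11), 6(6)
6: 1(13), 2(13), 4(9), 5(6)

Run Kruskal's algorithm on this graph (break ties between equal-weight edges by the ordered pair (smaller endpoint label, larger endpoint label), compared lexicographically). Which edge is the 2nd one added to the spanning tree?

1-3

Kruskal's algorithm — process edges by increasing weight (ties by edge label):
5—6 (6): add. Components now {0} {1} {2} {3} {4} {5,6}
1—3 (9): add. Components now {0} {1,3} {2} {4} {5,6}
3—5 (9): add. Components now {0} {1,3,5,6} {2} {4}
4—6 (9): add. Components now {0} {1,3,4,5,6} {2}
2—5 (10): add. Components now {0} {1,2,3,4,5,6}
3—4 (10): skip — 3 and 4 already connected.
4—5 (11): skip — 4 and 5 already connected.
0—4 (13): add. Components now {0,1,2,3,4,5,6}
The 2nd edge added is 1—3.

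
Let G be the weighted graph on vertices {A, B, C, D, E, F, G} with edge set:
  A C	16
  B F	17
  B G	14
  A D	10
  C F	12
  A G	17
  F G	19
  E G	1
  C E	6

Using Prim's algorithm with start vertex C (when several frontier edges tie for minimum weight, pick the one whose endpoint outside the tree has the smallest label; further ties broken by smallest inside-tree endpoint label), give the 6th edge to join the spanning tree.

Prim's algorithm from C:
Step 1: cheapest edge leaving the tree is C E (6); add E.
Step 2: cheapest edge leaving the tree is E G (1); add G.
Step 3: cheapest edge leaving the tree is C F (12); add F.
Step 4: cheapest edge leaving the tree is B G (14); add B.
Step 5: cheapest edge leaving the tree is A C (16); add A.
Step 6: cheapest edge leaving the tree is A D (10); add D.
The 6th edge added is A D.

A-D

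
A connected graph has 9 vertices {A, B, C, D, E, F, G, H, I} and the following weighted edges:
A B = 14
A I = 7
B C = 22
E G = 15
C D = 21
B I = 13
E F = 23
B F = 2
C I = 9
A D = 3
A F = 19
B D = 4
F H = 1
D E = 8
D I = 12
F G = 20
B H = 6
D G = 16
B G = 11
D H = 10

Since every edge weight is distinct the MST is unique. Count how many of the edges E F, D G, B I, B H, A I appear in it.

1

Sort edges by weight, then run Kruskal:
F H (1): add — endpoints in different components.
B F (2): add — endpoints in different components.
A D (3): add — endpoints in different components.
B D (4): add — endpoints in different components.
B H (6): skip — B and H already connected.
A I (7): add — endpoints in different components.
D E (8): add — endpoints in different components.
C I (9): add — endpoints in different components.
D H (10): skip — D and H already connected.
B G (11): add — endpoints in different components.
MST edge set: {F H, B F, A D, B D, A I, D E, C I, B G}.
Of the listed edges, {A I} are in the MST → 1.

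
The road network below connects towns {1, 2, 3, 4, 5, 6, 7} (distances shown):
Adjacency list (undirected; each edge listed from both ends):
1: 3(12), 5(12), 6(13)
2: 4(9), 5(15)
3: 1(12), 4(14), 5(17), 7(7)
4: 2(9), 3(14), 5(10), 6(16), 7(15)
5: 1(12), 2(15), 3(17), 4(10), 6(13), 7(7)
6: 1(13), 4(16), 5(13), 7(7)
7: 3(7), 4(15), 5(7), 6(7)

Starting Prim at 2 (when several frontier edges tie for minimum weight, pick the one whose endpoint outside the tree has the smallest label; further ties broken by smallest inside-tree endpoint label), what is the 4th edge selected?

Prim, starting at 2.
Step 1: cheapest edge leaving the tree is 2–4 (9); add 4.
Step 2: cheapest edge leaving the tree is 4–5 (10); add 5.
Step 3: cheapest edge leaving the tree is 5–7 (7); add 7.
Step 4: cheapest edge leaving the tree is 3–7 (7); add 3.
Step 5: cheapest edge leaving the tree is 6–7 (7); add 6.
Step 6: cheapest edge leaving the tree is 1–3 (12); add 1.
The 4th edge added is 3–7.

3-7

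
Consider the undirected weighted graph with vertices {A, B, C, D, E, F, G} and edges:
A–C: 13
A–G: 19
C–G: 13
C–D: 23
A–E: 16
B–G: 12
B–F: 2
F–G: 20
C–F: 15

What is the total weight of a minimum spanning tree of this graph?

79

Sort edges by weight, then run Kruskal:
B–F (2): add. Components now {A} {B,F} {C} {D} {E} {G}
B–G (12): add. Components now {A} {B,F,G} {C} {D} {E}
A–C (13): add. Components now {A,C} {B,F,G} {D} {E}
C–G (13): add. Components now {A,B,C,F,G} {D} {E}
C–F (15): skip — C and F already connected.
A–E (16): add. Components now {A,B,C,E,F,G} {D}
A–G (19): skip — A and G already connected.
F–G (20): skip — F and G already connected.
C–D (23): add. Components now {A,B,C,D,E,F,G}
MST edges: B–F, B–G, A–C, C–G, A–E, C–D; total weight 2+12+13+13+16+23 = 79.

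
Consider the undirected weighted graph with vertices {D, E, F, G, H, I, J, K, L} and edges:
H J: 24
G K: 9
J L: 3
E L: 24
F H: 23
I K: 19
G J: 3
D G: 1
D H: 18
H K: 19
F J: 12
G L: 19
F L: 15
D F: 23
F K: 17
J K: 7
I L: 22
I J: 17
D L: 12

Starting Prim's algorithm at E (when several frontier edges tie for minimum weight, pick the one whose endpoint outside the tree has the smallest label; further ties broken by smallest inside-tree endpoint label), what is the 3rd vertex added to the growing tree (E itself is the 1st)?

Prim's algorithm from E:
Step 1: cheapest edge leaving the tree is E L (24); add L.
Step 2: cheapest edge leaving the tree is J L (3); add J.
Step 3: cheapest edge leaving the tree is G J (3); add G.
Step 4: cheapest edge leaving the tree is D G (1); add D.
Step 5: cheapest edge leaving the tree is J K (7); add K.
Step 6: cheapest edge leaving the tree is F J (12); add F.
Step 7: cheapest edge leaving the tree is I J (17); add I.
Step 8: cheapest edge leaving the tree is D H (18); add H.
Vertex order: E, L, J, G, D, K, F, I, H. The 3rd vertex is J.

J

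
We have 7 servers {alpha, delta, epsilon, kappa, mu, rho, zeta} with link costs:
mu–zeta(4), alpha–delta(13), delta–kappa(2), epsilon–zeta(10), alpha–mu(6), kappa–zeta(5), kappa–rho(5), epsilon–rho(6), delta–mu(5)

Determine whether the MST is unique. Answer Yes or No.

Sort edges by weight, then run Kruskal:
delta–kappa (2): add — endpoints in different components.
mu–zeta (4): add — endpoints in different components.
delta–mu (5): add — endpoints in different components.
kappa–rho (5): add — endpoints in different components.
kappa–zeta (5): skip — zeta and kappa already connected.
alpha–mu (6): add — endpoints in different components.
epsilon–rho (6): add — endpoints in different components.
Non-tree edge kappa–zeta has weight 5, equal to the heaviest edge on its tree cycle — swapping gives another MST of the same weight. Not unique.

No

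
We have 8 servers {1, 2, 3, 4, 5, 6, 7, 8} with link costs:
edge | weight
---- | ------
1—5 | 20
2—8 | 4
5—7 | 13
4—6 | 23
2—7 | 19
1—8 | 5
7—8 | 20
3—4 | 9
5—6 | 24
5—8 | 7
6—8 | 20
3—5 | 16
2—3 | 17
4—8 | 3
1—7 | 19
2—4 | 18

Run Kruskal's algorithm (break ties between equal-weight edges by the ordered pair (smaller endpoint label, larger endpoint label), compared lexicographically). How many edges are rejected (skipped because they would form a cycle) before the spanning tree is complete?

Kruskal's algorithm — process edges by increasing weight (ties by edge label):
4—8 (3): add — endpoints in different components.
2—8 (4): add — endpoints in different components.
1—8 (5): add — endpoints in different components.
5—8 (7): add — endpoints in different components.
3—4 (9): add — endpoints in different components.
5—7 (13): add — endpoints in different components.
3—5 (16): skip — 3 and 5 already connected.
2—3 (17): skip — 2 and 3 already connected.
2—4 (18): skip — 2 and 4 already connected.
1—7 (19): skip — 1 and 7 already connected.
2—7 (19): skip — 2 and 7 already connected.
1—5 (20): skip — 1 and 5 already connected.
6—8 (20): add — endpoints in different components.
Edges rejected before the tree was complete: 6.

6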